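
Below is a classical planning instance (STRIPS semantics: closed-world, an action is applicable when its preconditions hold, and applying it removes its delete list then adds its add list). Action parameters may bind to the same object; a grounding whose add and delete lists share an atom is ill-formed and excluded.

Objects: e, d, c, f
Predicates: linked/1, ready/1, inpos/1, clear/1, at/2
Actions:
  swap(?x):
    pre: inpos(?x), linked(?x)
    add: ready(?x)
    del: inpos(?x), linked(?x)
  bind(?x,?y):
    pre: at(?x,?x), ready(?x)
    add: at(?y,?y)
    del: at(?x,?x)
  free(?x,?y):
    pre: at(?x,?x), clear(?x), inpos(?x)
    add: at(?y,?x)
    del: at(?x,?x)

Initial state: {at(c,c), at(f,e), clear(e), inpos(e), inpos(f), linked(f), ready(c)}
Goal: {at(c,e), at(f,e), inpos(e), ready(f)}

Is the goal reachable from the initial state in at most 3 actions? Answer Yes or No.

Yes

1. swap(f)  →  {at(c,c), at(f,e), clear(e), inpos(e), ready(c), ready(f)}
2. bind(c,e)  →  {at(e,e), at(f,e), clear(e), inpos(e), ready(c), ready(f)}
3. free(e,c)  →  {at(c,e), at(f,e), clear(e), inpos(e), ready(c), ready(f)}
optimal plan length = 3; 3 ≤ 3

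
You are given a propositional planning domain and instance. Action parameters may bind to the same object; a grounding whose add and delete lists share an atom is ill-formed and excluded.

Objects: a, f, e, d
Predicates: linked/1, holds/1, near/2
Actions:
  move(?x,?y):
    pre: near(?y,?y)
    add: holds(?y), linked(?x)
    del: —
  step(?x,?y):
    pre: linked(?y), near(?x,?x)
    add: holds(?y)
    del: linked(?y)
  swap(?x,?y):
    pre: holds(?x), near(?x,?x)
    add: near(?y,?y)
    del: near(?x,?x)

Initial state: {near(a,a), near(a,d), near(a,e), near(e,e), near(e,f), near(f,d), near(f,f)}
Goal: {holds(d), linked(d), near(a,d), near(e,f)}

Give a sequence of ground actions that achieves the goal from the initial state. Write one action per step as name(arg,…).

1. move(a,a)  →  {holds(a), linked(a), near(a,a), near(a,d), near(a,e), near(e,e), near(e,f), near(f,d), near(f,f)}
2. swap(a,d)  →  {holds(a), linked(a), near(a,d), near(a,e), near(d,d), near(e,e), near(e,f), near(f,d), near(f,f)}
3. move(d,d)  →  {holds(a), holds(d), linked(a), linked(d), near(a,d), near(a,e), near(d,d), near(e,e), near(e,f), near(f,d), near(f,f)}

move(a,a); swap(a,d); move(d,d)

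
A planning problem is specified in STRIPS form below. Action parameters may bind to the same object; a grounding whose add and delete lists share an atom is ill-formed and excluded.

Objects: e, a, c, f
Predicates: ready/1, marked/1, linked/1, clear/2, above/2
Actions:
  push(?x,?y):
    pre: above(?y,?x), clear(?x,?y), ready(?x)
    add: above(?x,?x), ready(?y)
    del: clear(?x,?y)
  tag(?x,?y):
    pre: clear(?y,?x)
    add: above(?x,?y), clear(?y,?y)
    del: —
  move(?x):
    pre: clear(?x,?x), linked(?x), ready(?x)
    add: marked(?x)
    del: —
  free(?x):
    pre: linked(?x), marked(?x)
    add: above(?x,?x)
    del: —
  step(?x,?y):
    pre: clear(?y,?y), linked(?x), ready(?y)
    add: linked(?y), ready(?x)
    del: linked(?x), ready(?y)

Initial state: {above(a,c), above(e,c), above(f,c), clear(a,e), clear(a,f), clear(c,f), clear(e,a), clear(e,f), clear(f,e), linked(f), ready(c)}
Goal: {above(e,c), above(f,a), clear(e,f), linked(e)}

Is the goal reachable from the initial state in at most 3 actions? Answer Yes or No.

1. push(c,f)  →  {above(a,c), above(c,c), above(e,c), above(f,c), clear(a,e), clear(a,f), clear(e,a), clear(e,f), clear(f,e), linked(f), ready(c), ready(f)}
2. tag(e,f)  →  {above(a,c), above(c,c), above(e,c), above(e,f), above(f,c), clear(a,e), clear(a,f), clear(e,a), clear(e,f), clear(f,e), clear(f,f), linked(f), ready(c), ready(f)}
3. push(f,e)  →  {above(a,c), above(c,c), above(e,c), above(e,f), above(f,c), above(f,f), clear(a,e), clear(a,f), clear(e,a), clear(e,f), clear(f,f), linked(f), ready(c), ready(e), ready(f)}
4. tag(a,e)  →  {above(a,c), above(a,e), above(c,c), above(e,c), above(e,f), above(f,c), above(f,f), clear(a,e), clear(a,f), clear(e,a), clear(e,e), clear(e,f), clear(f,f), linked(f), ready(c), ready(e), ready(f)}
5. tag(f,a)  →  {above(a,c), above(a,e), above(c,c), above(e,c), above(e,f), above(f,a), above(f,c), above(f,f), clear(a,a), clear(a,e), clear(a,f), clear(e,a), clear(e,e), clear(e,f), clear(f,f), linked(f), ready(c), ready(e), ready(f)}
6. step(f,e)  →  {above(a,c), above(a,e), above(c,c), above(e,c), above(e,f), above(f,a), above(f,c), above(f,f), clear(a,a), clear(a,e), clear(a,f), clear(e,a), clear(e,e), clear(e,f), clear(f,f), linked(e), ready(c), ready(f)}
optimal plan length = 6; 6 > 3

No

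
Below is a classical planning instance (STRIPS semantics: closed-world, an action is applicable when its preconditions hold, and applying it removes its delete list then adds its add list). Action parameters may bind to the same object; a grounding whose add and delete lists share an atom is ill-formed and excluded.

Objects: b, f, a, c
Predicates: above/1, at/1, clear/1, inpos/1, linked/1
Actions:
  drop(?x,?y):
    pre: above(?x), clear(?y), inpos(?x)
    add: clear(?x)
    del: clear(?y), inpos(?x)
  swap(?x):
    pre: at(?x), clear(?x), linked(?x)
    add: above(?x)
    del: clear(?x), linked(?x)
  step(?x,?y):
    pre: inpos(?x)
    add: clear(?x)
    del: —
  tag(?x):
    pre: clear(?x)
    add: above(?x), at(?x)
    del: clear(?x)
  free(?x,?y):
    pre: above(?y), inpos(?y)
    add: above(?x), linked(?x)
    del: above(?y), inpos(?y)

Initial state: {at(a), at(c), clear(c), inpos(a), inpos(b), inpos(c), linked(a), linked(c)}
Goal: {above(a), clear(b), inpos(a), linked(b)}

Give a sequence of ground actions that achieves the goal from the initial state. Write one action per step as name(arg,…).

1. swap(c)  →  {above(c), at(a), at(c), inpos(a), inpos(b), inpos(c), linked(a)}
2. step(b,b)  →  {above(c), at(a), at(c), clear(b), inpos(a), inpos(b), inpos(c), linked(a)}
3. free(b,c)  →  {above(b), at(a), at(c), clear(b), inpos(a), inpos(b), linked(a), linked(b)}
4. free(a,b)  →  {above(a), at(a), at(c), clear(b), inpos(a), linked(a), linked(b)}

swap(c); step(b,b); free(b,c); free(a,b)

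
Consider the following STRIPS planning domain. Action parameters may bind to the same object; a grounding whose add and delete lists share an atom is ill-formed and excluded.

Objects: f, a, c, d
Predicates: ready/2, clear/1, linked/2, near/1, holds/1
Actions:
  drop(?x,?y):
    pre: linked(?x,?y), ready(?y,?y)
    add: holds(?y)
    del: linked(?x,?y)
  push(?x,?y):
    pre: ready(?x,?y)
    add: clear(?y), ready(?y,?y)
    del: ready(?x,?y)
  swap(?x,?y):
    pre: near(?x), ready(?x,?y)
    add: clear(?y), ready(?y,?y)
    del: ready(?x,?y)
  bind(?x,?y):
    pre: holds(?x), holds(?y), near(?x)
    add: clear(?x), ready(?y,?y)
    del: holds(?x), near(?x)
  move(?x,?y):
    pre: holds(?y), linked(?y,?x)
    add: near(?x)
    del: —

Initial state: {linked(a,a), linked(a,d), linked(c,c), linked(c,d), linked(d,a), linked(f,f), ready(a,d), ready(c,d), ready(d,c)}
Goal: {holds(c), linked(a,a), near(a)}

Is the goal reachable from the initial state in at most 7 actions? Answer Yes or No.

Yes

1. push(a,d)  →  {clear(d), linked(a,a), linked(a,d), linked(c,c), linked(c,d), linked(d,a), linked(f,f), ready(c,d), ready(d,c), ready(d,d)}
2. drop(a,d)  →  {clear(d), holds(d), linked(a,a), linked(c,c), linked(c,d), linked(d,a), linked(f,f), ready(c,d), ready(d,c), ready(d,d)}
3. push(d,c)  →  {clear(c), clear(d), holds(d), linked(a,a), linked(c,c), linked(c,d), linked(d,a), linked(f,f), ready(c,c), ready(c,d), ready(d,d)}
4. drop(c,c)  →  {clear(c), clear(d), holds(c), holds(d), linked(a,a), linked(c,d), linked(d,a), linked(f,f), ready(c,c), ready(c,d), ready(d,d)}
5. move(a,d)  →  {clear(c), clear(d), holds(c), holds(d), linked(a,a), linked(c,d), linked(d,a), linked(f,f), near(a), ready(c,c), ready(c,d), ready(d,d)}
optimal plan length = 5; 5 ≤ 7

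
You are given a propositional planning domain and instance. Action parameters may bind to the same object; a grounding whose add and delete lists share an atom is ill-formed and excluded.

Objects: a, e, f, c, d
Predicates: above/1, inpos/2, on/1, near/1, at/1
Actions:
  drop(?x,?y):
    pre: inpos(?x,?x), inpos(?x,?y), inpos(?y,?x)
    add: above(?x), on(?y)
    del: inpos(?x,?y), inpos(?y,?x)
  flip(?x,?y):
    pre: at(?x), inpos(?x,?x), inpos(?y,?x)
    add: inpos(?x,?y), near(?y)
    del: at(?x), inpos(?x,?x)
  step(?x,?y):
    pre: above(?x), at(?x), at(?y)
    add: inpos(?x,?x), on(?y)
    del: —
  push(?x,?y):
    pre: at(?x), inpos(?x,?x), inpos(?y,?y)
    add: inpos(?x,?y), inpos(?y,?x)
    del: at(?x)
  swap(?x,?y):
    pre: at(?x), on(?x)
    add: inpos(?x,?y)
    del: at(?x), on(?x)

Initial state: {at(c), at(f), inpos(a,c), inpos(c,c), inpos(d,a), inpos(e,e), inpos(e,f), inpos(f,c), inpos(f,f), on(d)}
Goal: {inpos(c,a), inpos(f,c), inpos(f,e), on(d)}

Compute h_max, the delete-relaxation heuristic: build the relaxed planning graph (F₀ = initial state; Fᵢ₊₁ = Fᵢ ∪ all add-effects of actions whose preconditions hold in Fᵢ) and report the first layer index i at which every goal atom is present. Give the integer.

1

F0 = init (10 atoms)
F1 = F0 ∪ {above(c), above(e), above(f), inpos(c,a), inpos(c,e), inpos(c,f), inpos(e,c), inpos(f,e), near(a), near(e), near(f), on(c), on(e), on(f)}  (24 atoms)
goal ⊆ F1  ⇒  h_max = 1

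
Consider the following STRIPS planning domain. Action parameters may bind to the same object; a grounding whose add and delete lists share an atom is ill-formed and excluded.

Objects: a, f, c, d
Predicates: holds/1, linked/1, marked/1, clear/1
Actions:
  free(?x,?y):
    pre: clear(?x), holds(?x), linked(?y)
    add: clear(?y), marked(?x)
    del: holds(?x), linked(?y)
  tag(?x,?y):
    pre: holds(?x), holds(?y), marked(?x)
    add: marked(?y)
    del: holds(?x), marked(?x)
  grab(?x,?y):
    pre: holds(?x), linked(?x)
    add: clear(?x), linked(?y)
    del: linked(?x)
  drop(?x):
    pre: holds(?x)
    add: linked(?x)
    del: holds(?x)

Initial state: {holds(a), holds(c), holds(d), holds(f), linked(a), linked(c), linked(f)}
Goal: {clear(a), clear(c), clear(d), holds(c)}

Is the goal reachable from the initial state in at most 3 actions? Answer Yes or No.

1. grab(a,f)  →  {clear(a), holds(a), holds(c), holds(d), holds(f), linked(c), linked(f)}
2. grab(c,d)  →  {clear(a), clear(c), holds(a), holds(c), holds(d), holds(f), linked(d), linked(f)}
3. free(a,d)  →  {clear(a), clear(c), clear(d), holds(c), holds(d), holds(f), linked(f), marked(a)}
optimal plan length = 3; 3 ≤ 3

Yes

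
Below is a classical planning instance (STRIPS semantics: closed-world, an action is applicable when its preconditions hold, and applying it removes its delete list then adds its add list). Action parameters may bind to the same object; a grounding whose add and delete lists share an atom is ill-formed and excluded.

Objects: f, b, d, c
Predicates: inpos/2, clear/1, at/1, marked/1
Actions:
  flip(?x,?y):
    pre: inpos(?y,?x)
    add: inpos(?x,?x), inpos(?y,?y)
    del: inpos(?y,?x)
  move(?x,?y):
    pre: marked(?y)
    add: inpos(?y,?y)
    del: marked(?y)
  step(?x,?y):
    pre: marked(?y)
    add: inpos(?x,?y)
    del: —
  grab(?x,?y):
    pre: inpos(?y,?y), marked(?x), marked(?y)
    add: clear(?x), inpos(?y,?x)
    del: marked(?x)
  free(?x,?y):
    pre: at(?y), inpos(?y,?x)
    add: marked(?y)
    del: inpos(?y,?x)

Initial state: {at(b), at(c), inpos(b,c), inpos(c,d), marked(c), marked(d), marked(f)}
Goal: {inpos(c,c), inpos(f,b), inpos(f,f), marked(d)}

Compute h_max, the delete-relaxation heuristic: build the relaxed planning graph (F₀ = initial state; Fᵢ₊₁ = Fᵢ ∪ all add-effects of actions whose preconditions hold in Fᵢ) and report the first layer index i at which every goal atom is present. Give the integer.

F0 = init (7 atoms)
F1 = F0 ∪ {inpos(b,b), inpos(b,d), inpos(b,f), inpos(c,c), inpos(c,f), inpos(d,c), inpos(d,d), inpos(d,f), inpos(f,c), inpos(f,d), inpos(f,f), marked(b)}  (19 atoms)
F2 = F1 ∪ {clear(b), clear(c), clear(d), clear(f), inpos(c,b), inpos(d,b), inpos(f,b)}  (26 atoms)
goal ⊆ F2  ⇒  h_max = 2

2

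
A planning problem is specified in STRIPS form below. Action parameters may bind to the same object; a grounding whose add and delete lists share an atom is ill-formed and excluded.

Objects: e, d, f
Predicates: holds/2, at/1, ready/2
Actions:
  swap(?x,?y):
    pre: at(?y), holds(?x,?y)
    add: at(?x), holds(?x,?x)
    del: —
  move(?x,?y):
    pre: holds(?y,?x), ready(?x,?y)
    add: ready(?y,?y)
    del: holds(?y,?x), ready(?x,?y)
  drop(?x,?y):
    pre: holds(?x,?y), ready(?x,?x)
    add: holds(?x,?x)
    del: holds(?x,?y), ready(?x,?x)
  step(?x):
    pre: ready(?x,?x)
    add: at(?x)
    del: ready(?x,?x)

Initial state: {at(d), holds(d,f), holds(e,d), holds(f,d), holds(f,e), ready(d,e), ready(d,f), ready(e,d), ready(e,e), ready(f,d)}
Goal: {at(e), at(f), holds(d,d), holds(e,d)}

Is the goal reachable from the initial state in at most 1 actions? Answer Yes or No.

No

1. swap(e,d)  →  {at(d), at(e), holds(d,f), holds(e,d), holds(e,e), holds(f,d), holds(f,e), ready(d,e), ready(d,f), ready(e,d), ready(e,e), ready(f,d)}
2. swap(f,e)  →  {at(d), at(e), at(f), holds(d,f), holds(e,d), holds(e,e), holds(f,d), holds(f,e), holds(f,f), ready(d,e), ready(d,f), ready(e,d), ready(e,e), ready(f,d)}
3. swap(d,f)  →  {at(d), at(e), at(f), holds(d,d), holds(d,f), holds(e,d), holds(e,e), holds(f,d), holds(f,e), holds(f,f), ready(d,e), ready(d,f), ready(e,d), ready(e,e), ready(f,d)}
optimal plan length = 3; 3 > 1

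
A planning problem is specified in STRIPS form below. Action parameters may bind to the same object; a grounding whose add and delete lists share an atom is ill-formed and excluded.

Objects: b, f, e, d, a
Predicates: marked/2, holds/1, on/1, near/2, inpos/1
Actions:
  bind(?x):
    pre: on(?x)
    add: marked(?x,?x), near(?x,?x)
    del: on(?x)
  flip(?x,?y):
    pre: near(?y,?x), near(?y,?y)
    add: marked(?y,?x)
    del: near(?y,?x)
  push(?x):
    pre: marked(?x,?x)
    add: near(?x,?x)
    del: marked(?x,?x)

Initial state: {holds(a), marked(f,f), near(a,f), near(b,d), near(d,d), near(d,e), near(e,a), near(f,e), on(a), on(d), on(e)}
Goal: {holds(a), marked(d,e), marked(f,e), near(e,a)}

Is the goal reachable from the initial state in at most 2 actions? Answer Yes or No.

1. flip(e,d)  →  {holds(a), marked(d,e), marked(f,f), near(a,f), near(b,d), near(d,d), near(e,a), near(f,e), on(a), on(d), on(e)}
2. push(f)  →  {holds(a), marked(d,e), near(a,f), near(b,d), near(d,d), near(e,a), near(f,e), near(f,f), on(a), on(d), on(e)}
3. flip(e,f)  →  {holds(a), marked(d,e), marked(f,e), near(a,f), near(b,d), near(d,d), near(e,a), near(f,f), on(a), on(d), on(e)}
optimal plan length = 3; 3 > 2

No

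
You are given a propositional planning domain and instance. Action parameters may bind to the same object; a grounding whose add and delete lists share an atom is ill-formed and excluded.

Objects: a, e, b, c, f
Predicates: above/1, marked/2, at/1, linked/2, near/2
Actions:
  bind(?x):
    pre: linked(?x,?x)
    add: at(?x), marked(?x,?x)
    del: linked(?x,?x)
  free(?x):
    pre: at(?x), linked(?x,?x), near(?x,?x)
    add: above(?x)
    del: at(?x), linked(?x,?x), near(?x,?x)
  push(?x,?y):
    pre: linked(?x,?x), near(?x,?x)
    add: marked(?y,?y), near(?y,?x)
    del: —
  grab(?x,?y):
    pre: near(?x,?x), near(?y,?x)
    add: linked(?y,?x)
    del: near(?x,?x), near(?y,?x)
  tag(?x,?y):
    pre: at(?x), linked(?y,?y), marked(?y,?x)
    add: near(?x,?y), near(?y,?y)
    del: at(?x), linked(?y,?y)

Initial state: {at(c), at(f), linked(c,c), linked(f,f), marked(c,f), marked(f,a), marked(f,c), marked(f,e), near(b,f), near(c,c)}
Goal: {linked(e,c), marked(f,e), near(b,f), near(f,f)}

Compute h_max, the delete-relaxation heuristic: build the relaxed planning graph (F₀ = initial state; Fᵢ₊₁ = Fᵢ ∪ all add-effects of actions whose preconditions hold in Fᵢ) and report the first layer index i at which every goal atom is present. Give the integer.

2

F0 = init (10 atoms)
F1 = F0 ∪ {above(c), marked(a,a), marked(b,b), marked(c,c), marked(e,e), marked(f,f), near(a,c), near(b,c), near(c,f), near(e,c), near(f,c), near(f,f)}  (22 atoms)
F2 = F1 ∪ {above(f), linked(a,c), linked(b,c), linked(b,f), linked(c,f), linked(e,c), linked(f,c), near(a,f), near(e,f)}  (31 atoms)
goal ⊆ F2  ⇒  h_max = 2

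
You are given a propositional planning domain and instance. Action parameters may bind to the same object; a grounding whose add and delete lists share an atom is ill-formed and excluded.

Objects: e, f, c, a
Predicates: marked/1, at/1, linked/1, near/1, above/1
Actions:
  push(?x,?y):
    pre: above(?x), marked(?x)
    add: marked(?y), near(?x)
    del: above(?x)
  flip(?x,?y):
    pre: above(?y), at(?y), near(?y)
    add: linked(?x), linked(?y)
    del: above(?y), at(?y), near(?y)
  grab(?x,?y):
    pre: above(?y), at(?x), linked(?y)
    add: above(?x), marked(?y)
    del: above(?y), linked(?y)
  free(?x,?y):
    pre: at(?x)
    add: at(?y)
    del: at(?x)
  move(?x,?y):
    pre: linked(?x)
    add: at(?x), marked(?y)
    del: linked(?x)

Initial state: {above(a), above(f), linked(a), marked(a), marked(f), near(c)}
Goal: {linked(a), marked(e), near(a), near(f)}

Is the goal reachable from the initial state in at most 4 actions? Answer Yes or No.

Yes

1. push(f,e)  →  {above(a), linked(a), marked(a), marked(e), marked(f), near(c), near(f)}
2. push(a,e)  →  {linked(a), marked(a), marked(e), marked(f), near(a), near(c), near(f)}
optimal plan length = 2; 2 ≤ 4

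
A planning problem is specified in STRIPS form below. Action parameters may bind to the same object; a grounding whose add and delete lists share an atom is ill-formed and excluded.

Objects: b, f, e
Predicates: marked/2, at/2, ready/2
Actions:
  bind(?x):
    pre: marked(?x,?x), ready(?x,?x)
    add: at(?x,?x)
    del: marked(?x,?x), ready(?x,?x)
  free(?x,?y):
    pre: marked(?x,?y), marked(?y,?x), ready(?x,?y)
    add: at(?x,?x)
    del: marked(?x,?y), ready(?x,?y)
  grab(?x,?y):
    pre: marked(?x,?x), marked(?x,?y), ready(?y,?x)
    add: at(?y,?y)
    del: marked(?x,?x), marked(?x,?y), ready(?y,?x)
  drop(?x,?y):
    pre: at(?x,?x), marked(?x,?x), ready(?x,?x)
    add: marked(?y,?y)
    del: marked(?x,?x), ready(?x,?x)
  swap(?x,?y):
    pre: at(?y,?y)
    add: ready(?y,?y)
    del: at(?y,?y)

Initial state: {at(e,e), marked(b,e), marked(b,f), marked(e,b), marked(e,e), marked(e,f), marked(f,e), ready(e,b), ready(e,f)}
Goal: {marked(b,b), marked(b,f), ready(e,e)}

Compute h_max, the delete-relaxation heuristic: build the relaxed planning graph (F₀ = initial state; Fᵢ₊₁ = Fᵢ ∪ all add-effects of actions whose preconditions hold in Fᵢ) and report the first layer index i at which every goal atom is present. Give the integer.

2

F0 = init (9 atoms)
F1 = F0 ∪ {ready(e,e)}  (10 atoms)
F2 = F1 ∪ {marked(b,b), marked(f,f)}  (12 atoms)
goal ⊆ F2  ⇒  h_max = 2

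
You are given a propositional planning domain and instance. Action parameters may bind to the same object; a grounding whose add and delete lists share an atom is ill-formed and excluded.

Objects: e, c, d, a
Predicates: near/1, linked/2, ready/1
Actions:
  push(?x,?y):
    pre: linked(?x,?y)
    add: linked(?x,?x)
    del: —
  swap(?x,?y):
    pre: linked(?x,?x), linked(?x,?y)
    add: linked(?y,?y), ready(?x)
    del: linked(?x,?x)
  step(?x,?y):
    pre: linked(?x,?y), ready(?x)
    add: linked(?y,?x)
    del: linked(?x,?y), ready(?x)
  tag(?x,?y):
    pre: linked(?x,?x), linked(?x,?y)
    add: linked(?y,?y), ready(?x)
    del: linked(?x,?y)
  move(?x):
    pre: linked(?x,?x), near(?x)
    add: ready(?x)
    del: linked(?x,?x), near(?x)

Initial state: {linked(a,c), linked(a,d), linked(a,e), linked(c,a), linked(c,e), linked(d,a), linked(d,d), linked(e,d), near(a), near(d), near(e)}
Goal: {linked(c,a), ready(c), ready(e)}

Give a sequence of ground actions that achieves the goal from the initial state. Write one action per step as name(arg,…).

push(c,e); swap(c,e); swap(e,d)

1. push(c,e)  →  {linked(a,c), linked(a,d), linked(a,e), linked(c,a), linked(c,c), linked(c,e), linked(d,a), linked(d,d), linked(e,d), near(a), near(d), near(e)}
2. swap(c,e)  →  {linked(a,c), linked(a,d), linked(a,e), linked(c,a), linked(c,e), linked(d,a), linked(d,d), linked(e,d), linked(e,e), near(a), near(d), near(e), ready(c)}
3. swap(e,d)  →  {linked(a,c), linked(a,d), linked(a,e), linked(c,a), linked(c,e), linked(d,a), linked(d,d), linked(e,d), near(a), near(d), near(e), ready(c), ready(e)}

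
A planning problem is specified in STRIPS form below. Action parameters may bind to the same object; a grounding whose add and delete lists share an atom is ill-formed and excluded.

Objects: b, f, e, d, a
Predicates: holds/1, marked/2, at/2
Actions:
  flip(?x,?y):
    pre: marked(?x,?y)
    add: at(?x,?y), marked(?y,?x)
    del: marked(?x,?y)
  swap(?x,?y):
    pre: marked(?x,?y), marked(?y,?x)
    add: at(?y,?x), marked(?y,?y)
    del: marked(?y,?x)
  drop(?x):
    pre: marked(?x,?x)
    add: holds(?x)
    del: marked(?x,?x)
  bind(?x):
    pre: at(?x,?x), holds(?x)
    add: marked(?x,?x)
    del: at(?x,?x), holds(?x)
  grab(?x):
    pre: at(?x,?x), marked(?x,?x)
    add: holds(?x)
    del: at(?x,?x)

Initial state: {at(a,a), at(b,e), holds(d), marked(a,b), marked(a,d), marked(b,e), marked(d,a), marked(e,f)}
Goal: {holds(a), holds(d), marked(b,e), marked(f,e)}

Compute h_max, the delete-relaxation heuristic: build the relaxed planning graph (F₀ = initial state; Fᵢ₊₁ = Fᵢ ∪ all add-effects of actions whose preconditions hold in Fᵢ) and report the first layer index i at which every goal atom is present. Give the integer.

2

F0 = init (8 atoms)
F1 = F0 ∪ {at(a,b), at(a,d), at(d,a), at(e,f), marked(a,a), marked(b,a), marked(d,d), marked(e,b), marked(f,e)}  (17 atoms)
F2 = F1 ∪ {at(b,a), at(e,b), at(f,e), holds(a), marked(b,b), marked(e,e), marked(f,f)}  (24 atoms)
goal ⊆ F2  ⇒  h_max = 2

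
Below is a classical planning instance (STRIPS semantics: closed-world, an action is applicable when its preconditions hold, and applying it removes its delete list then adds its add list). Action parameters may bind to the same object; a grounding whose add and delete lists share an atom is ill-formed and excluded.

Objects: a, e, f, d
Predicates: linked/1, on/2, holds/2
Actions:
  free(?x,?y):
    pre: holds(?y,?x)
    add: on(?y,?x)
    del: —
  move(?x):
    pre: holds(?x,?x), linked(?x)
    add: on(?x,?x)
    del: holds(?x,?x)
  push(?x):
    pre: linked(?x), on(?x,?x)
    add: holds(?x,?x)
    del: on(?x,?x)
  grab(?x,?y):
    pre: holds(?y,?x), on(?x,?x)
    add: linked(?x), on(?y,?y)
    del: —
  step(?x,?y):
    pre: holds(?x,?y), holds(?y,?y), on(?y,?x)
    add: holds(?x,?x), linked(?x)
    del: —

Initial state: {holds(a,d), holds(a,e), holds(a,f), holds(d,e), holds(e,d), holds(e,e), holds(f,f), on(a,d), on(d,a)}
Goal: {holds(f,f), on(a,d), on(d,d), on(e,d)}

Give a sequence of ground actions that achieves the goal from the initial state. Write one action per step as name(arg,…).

free(e,e); free(d,e); grab(e,d)

1. free(e,e)  →  {holds(a,d), holds(a,e), holds(a,f), holds(d,e), holds(e,d), holds(e,e), holds(f,f), on(a,d), on(d,a), on(e,e)}
2. free(d,e)  →  {holds(a,d), holds(a,e), holds(a,f), holds(d,e), holds(e,d), holds(e,e), holds(f,f), on(a,d), on(d,a), on(e,d), on(e,e)}
3. grab(e,d)  →  {holds(a,d), holds(a,e), holds(a,f), holds(d,e), holds(e,d), holds(e,e), holds(f,f), linked(e), on(a,d), on(d,a), on(d,d), on(e,d), on(e,e)}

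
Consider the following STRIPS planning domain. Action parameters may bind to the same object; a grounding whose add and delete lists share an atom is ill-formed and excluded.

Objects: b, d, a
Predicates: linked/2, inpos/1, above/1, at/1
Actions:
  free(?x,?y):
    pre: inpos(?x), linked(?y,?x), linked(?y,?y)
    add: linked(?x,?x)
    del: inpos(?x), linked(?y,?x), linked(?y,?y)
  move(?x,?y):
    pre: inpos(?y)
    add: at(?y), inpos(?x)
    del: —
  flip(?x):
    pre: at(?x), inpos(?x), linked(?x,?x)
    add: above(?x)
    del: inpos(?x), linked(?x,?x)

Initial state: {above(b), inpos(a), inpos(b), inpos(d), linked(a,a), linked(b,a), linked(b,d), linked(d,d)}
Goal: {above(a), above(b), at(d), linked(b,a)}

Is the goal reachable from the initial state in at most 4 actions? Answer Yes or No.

1. move(b,d)  →  {above(b), at(d), inpos(a), inpos(b), inpos(d), linked(a,a), linked(b,a), linked(b,d), linked(d,d)}
2. move(b,a)  →  {above(b), at(a), at(d), inpos(a), inpos(b), inpos(d), linked(a,a), linked(b,a), linked(b,d), linked(d,d)}
3. flip(a)  →  {above(a), above(b), at(a), at(d), inpos(b), inpos(d), linked(b,a), linked(b,d), linked(d,d)}
optimal plan length = 3; 3 ≤ 4

Yes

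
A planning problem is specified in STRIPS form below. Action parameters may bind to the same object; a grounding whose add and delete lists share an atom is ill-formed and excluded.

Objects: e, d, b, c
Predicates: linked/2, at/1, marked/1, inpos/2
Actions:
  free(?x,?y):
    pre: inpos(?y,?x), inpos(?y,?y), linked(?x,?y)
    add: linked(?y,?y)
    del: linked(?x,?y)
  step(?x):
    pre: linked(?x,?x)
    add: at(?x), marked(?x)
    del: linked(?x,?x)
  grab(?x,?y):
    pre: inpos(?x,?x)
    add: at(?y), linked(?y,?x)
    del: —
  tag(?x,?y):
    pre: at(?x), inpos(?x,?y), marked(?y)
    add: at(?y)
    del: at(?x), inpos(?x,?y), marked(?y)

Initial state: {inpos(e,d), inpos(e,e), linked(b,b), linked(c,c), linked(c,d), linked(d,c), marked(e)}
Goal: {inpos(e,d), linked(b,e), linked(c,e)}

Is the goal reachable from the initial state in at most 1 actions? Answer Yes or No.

No

1. grab(e,b)  →  {at(b), inpos(e,d), inpos(e,e), linked(b,b), linked(b,e), linked(c,c), linked(c,d), linked(d,c), marked(e)}
2. grab(e,c)  →  {at(b), at(c), inpos(e,d), inpos(e,e), linked(b,b), linked(b,e), linked(c,c), linked(c,d), linked(c,e), linked(d,c), marked(e)}
optimal plan length = 2; 2 > 1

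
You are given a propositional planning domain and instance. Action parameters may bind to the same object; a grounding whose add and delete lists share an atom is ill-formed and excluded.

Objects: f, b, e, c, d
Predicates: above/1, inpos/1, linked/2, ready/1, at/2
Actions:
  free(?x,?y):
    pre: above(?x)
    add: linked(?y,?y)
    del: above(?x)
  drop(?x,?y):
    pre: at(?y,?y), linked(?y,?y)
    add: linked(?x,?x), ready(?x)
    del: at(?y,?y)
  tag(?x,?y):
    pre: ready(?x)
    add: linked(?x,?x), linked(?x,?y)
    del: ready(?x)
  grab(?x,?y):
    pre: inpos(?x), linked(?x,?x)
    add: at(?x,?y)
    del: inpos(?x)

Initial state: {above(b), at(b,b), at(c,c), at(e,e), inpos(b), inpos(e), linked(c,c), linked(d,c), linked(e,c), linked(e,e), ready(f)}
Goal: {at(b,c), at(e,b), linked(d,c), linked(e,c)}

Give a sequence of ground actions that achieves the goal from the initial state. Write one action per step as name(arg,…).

free(b,b); grab(b,c); grab(e,b)

1. free(b,b)  →  {at(b,b), at(c,c), at(e,e), inpos(b), inpos(e), linked(b,b), linked(c,c), linked(d,c), linked(e,c), linked(e,e), ready(f)}
2. grab(b,c)  →  {at(b,b), at(b,c), at(c,c), at(e,e), inpos(e), linked(b,b), linked(c,c), linked(d,c), linked(e,c), linked(e,e), ready(f)}
3. grab(e,b)  →  {at(b,b), at(b,c), at(c,c), at(e,b), at(e,e), linked(b,b), linked(c,c), linked(d,c), linked(e,c), linked(e,e), ready(f)}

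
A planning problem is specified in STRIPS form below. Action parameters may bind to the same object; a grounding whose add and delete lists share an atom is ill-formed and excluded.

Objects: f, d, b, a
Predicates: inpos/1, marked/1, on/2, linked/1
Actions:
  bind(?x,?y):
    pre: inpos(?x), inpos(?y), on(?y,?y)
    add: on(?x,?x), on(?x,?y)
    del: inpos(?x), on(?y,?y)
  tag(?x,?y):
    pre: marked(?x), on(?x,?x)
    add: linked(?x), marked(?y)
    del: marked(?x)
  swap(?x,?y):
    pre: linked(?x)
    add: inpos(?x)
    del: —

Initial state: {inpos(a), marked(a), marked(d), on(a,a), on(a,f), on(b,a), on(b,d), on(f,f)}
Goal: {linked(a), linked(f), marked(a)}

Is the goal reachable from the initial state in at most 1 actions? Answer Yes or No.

No

1. tag(a,f)  →  {inpos(a), linked(a), marked(d), marked(f), on(a,a), on(a,f), on(b,a), on(b,d), on(f,f)}
2. tag(f,a)  →  {inpos(a), linked(a), linked(f), marked(a), marked(d), on(a,a), on(a,f), on(b,a), on(b,d), on(f,f)}
optimal plan length = 2; 2 > 1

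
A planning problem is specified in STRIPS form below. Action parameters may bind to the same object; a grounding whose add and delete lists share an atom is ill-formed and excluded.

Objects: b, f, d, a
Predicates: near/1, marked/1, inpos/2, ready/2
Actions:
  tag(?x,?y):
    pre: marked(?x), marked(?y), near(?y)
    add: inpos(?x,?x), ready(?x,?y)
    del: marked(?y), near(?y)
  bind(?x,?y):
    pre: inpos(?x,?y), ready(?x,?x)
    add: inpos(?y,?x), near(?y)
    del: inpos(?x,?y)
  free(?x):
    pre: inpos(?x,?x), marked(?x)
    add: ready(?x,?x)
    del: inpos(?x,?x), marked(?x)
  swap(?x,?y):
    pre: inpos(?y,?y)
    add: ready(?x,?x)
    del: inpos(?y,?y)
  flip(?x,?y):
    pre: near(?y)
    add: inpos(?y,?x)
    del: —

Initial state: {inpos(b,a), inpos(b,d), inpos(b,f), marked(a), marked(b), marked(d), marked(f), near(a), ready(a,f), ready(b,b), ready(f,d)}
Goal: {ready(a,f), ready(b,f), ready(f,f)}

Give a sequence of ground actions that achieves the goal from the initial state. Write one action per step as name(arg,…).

1. bind(b,f)  →  {inpos(b,a), inpos(b,d), inpos(f,b), marked(a), marked(b), marked(d), marked(f), near(a), near(f), ready(a,f), ready(b,b), ready(f,d)}
2. tag(b,f)  →  {inpos(b,a), inpos(b,b), inpos(b,d), inpos(f,b), marked(a), marked(b), marked(d), near(a), ready(a,f), ready(b,b), ready(b,f), ready(f,d)}
3. swap(f,b)  →  {inpos(b,a), inpos(b,d), inpos(f,b), marked(a), marked(b), marked(d), near(a), ready(a,f), ready(b,b), ready(b,f), ready(f,d), ready(f,f)}

bind(b,f); tag(b,f); swap(f,b)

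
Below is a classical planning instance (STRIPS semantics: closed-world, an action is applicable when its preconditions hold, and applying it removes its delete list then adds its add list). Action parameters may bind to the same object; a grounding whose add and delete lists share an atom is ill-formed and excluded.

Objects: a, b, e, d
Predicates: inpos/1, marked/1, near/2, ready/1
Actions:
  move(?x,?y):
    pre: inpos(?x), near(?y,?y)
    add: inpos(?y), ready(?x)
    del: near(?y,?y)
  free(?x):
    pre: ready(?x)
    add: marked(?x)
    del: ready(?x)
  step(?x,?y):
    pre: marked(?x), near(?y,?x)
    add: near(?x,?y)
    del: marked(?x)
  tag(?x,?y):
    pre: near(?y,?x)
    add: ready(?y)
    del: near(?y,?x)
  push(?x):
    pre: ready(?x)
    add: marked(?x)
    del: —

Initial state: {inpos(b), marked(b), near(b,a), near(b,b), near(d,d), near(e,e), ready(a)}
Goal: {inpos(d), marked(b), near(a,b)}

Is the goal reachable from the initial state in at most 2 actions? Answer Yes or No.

1. move(b,d)  →  {inpos(b), inpos(d), marked(b), near(b,a), near(b,b), near(e,e), ready(a), ready(b)}
2. free(a)  →  {inpos(b), inpos(d), marked(a), marked(b), near(b,a), near(b,b), near(e,e), ready(b)}
3. step(a,b)  →  {inpos(b), inpos(d), marked(b), near(a,b), near(b,a), near(b,b), near(e,e), ready(b)}
optimal plan length = 3; 3 > 2

No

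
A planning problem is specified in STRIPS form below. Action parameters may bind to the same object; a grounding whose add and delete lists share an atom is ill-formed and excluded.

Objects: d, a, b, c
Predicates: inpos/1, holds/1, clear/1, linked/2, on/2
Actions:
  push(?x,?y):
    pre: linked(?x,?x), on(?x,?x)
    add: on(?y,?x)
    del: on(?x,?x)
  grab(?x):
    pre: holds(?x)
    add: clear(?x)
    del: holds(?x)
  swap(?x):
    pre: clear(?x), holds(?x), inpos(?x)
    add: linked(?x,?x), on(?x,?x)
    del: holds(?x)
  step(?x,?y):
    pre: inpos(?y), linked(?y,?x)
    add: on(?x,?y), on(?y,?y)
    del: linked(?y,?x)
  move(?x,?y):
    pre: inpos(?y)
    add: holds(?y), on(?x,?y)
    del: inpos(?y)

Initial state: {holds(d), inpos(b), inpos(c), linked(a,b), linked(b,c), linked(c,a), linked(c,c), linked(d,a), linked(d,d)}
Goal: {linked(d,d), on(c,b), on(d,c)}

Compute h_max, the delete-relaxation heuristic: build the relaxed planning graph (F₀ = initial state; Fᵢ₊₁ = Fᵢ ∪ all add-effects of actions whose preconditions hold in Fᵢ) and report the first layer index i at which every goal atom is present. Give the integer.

F0 = init (9 atoms)
F1 = F0 ∪ {clear(d), holds(b), holds(c), on(a,b), on(a,c), on(b,b), on(b,c), on(c,b), on(c,c), on(d,b), on(d,c)}  (20 atoms)
goal ⊆ F1  ⇒  h_max = 1

1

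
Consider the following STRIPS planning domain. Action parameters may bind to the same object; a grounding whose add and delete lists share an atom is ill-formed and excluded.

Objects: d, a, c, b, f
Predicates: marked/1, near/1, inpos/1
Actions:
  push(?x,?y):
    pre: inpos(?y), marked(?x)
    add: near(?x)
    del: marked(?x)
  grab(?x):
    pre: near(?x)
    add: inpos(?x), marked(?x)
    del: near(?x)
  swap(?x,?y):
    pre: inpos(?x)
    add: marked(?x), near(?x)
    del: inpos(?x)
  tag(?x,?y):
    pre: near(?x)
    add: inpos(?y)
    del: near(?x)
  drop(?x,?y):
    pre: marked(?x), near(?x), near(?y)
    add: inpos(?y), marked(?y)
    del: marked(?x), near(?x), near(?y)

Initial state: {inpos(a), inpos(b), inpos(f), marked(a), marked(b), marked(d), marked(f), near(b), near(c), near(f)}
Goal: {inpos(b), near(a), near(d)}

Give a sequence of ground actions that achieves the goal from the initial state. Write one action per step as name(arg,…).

1. push(d,a)  →  {inpos(a), inpos(b), inpos(f), marked(a), marked(b), marked(f), near(b), near(c), near(d), near(f)}
2. push(a,a)  →  {inpos(a), inpos(b), inpos(f), marked(b), marked(f), near(a), near(b), near(c), near(d), near(f)}

push(d,a); push(a,a)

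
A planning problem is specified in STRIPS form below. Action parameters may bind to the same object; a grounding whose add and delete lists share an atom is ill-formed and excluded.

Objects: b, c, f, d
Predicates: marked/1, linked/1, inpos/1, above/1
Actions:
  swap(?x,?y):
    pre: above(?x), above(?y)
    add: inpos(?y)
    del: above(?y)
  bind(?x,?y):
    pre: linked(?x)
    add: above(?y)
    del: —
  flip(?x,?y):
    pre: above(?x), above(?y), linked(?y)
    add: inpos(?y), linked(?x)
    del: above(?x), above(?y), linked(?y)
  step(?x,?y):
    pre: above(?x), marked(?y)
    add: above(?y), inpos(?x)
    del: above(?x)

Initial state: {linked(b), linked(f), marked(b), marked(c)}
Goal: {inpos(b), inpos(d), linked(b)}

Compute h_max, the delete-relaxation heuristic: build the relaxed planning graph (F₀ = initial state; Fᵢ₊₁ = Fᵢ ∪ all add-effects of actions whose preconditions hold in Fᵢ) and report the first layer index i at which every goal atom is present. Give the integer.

F0 = init (4 atoms)
F1 = F0 ∪ {above(b), above(c), above(d), above(f)}  (8 atoms)
F2 = F1 ∪ {inpos(b), inpos(c), inpos(d), inpos(f), linked(c), linked(d)}  (14 atoms)
goal ⊆ F2  ⇒  h_max = 2

2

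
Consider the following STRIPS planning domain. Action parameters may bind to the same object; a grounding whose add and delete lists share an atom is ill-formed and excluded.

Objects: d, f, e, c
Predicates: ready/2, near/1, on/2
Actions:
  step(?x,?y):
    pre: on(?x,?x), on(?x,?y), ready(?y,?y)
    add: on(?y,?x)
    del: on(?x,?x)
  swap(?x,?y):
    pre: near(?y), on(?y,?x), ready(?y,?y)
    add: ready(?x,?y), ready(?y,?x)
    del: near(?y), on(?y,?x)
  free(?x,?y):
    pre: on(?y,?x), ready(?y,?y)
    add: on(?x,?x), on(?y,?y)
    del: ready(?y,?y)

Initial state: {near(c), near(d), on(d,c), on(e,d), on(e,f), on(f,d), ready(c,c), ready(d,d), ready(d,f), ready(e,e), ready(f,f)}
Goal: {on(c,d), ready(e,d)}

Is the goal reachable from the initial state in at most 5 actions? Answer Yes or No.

1. free(d,e)  →  {near(c), near(d), on(d,c), on(d,d), on(e,d), on(e,e), on(e,f), on(f,d), ready(c,c), ready(d,d), ready(d,f), ready(f,f)}
2. step(d,c)  →  {near(c), near(d), on(c,d), on(d,c), on(e,d), on(e,e), on(e,f), on(f,d), ready(c,c), ready(d,d), ready(d,f), ready(f,f)}
3. step(e,d)  →  {near(c), near(d), on(c,d), on(d,c), on(d,e), on(e,d), on(e,f), on(f,d), ready(c,c), ready(d,d), ready(d,f), ready(f,f)}
4. swap(e,d)  →  {near(c), on(c,d), on(d,c), on(e,d), on(e,f), on(f,d), ready(c,c), ready(d,d), ready(d,e), ready(d,f), ready(e,d), ready(f,f)}
optimal plan length = 4; 4 ≤ 5

Yes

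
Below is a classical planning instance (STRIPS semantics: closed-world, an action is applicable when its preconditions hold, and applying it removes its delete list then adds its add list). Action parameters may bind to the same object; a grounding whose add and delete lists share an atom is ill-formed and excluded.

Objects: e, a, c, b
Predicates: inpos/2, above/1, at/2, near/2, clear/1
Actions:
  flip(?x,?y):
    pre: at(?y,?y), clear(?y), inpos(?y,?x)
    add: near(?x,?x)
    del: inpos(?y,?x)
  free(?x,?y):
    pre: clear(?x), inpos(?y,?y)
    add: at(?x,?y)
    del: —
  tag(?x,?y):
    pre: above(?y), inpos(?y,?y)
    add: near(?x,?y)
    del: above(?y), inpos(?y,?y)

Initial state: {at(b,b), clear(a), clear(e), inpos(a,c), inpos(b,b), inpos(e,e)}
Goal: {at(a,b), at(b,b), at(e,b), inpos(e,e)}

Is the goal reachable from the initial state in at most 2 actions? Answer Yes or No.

Yes

1. free(e,b)  →  {at(b,b), at(e,b), clear(a), clear(e), inpos(a,c), inpos(b,b), inpos(e,e)}
2. free(a,b)  →  {at(a,b), at(b,b), at(e,b), clear(a), clear(e), inpos(a,c), inpos(b,b), inpos(e,e)}
optimal plan length = 2; 2 ≤ 2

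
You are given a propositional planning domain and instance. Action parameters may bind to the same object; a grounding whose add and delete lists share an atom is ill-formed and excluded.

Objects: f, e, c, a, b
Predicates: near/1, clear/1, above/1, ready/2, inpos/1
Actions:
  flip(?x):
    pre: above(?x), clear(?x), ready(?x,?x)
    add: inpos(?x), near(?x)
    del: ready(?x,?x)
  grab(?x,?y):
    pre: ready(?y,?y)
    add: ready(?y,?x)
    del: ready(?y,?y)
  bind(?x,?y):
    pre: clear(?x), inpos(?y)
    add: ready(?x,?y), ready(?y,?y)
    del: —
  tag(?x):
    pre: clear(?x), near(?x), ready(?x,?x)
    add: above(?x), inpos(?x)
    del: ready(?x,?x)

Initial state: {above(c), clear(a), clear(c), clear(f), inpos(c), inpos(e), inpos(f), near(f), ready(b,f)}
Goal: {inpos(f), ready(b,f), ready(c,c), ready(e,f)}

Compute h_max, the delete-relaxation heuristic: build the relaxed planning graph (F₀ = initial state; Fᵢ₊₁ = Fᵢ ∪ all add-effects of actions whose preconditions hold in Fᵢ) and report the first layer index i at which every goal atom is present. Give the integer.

2

F0 = init (9 atoms)
F1 = F0 ∪ {ready(a,c), ready(a,e), ready(a,f), ready(c,c), ready(c,e), ready(c,f), ready(e,e), ready(f,c), ready(f,e), ready(f,f)}  (19 atoms)
F2 = F1 ∪ {above(f), near(c), ready(c,a), ready(c,b), ready(e,a), ready(e,b), ready(e,c), ready(e,f), ready(f,a), ready(f,b)}  (29 atoms)
goal ⊆ F2  ⇒  h_max = 2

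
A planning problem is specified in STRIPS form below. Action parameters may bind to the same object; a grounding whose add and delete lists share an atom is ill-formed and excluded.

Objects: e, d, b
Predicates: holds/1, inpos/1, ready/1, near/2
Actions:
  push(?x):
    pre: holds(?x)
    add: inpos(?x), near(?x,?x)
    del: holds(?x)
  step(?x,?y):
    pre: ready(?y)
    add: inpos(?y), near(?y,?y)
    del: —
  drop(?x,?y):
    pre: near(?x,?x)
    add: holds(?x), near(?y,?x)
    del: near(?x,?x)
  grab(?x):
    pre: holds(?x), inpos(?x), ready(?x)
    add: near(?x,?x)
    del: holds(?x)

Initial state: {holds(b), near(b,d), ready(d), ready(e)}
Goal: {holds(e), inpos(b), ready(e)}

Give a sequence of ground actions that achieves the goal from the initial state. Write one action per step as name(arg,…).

push(b); step(e,e); drop(e,d)

1. push(b)  →  {inpos(b), near(b,b), near(b,d), ready(d), ready(e)}
2. step(e,e)  →  {inpos(b), inpos(e), near(b,b), near(b,d), near(e,e), ready(d), ready(e)}
3. drop(e,d)  →  {holds(e), inpos(b), inpos(e), near(b,b), near(b,d), near(d,e), ready(d), ready(e)}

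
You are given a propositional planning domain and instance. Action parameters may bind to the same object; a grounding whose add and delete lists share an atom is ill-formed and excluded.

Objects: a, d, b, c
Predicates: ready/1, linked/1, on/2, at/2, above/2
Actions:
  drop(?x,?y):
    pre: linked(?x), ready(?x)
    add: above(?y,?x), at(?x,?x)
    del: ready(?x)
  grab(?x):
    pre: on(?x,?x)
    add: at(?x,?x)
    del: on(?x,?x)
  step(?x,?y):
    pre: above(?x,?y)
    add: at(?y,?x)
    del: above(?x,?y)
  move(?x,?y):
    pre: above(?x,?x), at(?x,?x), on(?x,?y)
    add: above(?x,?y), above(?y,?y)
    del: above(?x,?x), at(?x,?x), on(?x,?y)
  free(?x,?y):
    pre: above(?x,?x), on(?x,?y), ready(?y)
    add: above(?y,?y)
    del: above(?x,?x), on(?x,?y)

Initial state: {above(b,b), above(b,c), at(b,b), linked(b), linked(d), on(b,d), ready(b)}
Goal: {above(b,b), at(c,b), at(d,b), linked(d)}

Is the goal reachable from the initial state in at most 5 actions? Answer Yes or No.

Yes

1. step(b,c)  →  {above(b,b), at(b,b), at(c,b), linked(b), linked(d), on(b,d), ready(b)}
2. move(b,d)  →  {above(b,d), above(d,d), at(c,b), linked(b), linked(d), ready(b)}
3. drop(b,b)  →  {above(b,b), above(b,d), above(d,d), at(b,b), at(c,b), linked(b), linked(d)}
4. step(b,d)  →  {above(b,b), above(d,d), at(b,b), at(c,b), at(d,b), linked(b), linked(d)}
optimal plan length = 4; 4 ≤ 5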